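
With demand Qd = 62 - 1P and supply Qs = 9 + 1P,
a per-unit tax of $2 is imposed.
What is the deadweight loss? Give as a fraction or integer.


Pre-tax equilibrium quantity: Q* = 71/2
Post-tax equilibrium quantity: Q_tax = 69/2
Reduction in quantity: Q* - Q_tax = 1
DWL = (1/2) * tax * (Q* - Q_tax)
DWL = (1/2) * 2 * 1 = 1

1


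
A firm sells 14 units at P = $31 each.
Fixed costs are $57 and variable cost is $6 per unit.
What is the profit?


Total Revenue = P * Q = 31 * 14 = $434
Total Cost = FC + VC*Q = 57 + 6*14 = $141
Profit = TR - TC = 434 - 141 = $293

$293


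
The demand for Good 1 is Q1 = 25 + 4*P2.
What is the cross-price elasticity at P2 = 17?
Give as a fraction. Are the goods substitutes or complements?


dQ1/dP2 = 4
At P2 = 17: Q1 = 25 + 4*17 = 93
Exy = (dQ1/dP2)(P2/Q1) = 4 * 17 / 93 = 68/93
Since Exy > 0, the goods are substitutes.

68/93 (substitutes)


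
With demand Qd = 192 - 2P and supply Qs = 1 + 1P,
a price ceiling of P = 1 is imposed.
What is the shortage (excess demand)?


At P = 1:
Qd = 192 - 2*1 = 190
Qs = 1 + 1*1 = 2
Shortage = Qd - Qs = 190 - 2 = 188

188


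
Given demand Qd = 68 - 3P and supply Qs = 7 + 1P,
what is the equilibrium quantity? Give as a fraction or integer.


First find equilibrium price:
68 - 3P = 7 + 1P
P* = 61/4 = 61/4
Then substitute into demand:
Q* = 68 - 3 * 61/4 = 89/4

89/4


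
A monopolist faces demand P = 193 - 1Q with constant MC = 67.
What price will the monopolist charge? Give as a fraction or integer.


MR = 193 - 2Q
Set MR = MC: 193 - 2Q = 67
Q* = 63
Substitute into demand:
P* = 193 - 1*63 = 130

130


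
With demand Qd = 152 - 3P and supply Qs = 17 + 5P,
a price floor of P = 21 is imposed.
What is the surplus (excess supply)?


At P = 21:
Qd = 152 - 3*21 = 89
Qs = 17 + 5*21 = 122
Surplus = Qs - Qd = 122 - 89 = 33

33


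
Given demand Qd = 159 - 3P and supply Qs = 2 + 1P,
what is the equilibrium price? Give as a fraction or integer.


At equilibrium, Qd = Qs.
159 - 3P = 2 + 1P
159 - 2 = 3P + 1P
157 = 4P
P* = 157/4 = 157/4

157/4


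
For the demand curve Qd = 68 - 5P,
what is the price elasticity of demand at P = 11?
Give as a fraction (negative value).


dQ/dP = -5
At P = 11: Q = 68 - 5*11 = 13
E = (dQ/dP)(P/Q) = (-5)(11/13) = -55/13

-55/13


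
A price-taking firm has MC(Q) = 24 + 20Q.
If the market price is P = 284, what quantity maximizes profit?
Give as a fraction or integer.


In perfect competition, profit is maximized where P = MC.
284 = 24 + 20Q
260 = 20Q
Q* = 260/20 = 13

13


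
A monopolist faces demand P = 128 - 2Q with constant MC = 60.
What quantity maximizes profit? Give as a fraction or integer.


TR = P*Q = (128 - 2Q)Q = 128Q - 2Q^2
MR = dTR/dQ = 128 - 4Q
Set MR = MC:
128 - 4Q = 60
68 = 4Q
Q* = 68/4 = 17

17


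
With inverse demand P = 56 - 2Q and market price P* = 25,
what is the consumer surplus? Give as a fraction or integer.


Maximum willingness to pay (at Q=0): P_max = 56
Quantity demanded at P* = 25:
Q* = (56 - 25)/2 = 31/2
CS = (1/2) * Q* * (P_max - P*)
CS = (1/2) * 31/2 * (56 - 25)
CS = (1/2) * 31/2 * 31 = 961/4

961/4


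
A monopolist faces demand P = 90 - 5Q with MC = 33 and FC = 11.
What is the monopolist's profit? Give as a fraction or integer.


MR = MC: 90 - 10Q = 33
Q* = 57/10
P* = 90 - 5*57/10 = 123/2
Profit = (P* - MC)*Q* - FC
= (123/2 - 33)*57/10 - 11
= 57/2*57/10 - 11
= 3249/20 - 11 = 3029/20

3029/20


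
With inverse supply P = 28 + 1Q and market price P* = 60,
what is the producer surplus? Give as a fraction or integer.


Minimum supply price (at Q=0): P_min = 28
Quantity supplied at P* = 60:
Q* = (60 - 28)/1 = 32
PS = (1/2) * Q* * (P* - P_min)
PS = (1/2) * 32 * (60 - 28)
PS = (1/2) * 32 * 32 = 512

512


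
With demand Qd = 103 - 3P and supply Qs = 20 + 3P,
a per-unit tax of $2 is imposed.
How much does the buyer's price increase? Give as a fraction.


With a per-unit tax, the buyer's price increase depends on relative slopes.
Supply slope: d = 3, Demand slope: b = 3
Buyer's price increase = d * tax / (b + d)
= 3 * 2 / (3 + 3)
= 6 / 6 = 1

1


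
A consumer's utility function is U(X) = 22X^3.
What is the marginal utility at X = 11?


MU = dU/dX = 22*3*X^(3-1)
MU = 66*X^2
At X = 11:
MU = 66 * 11^2
MU = 66 * 121 = 7986

7986


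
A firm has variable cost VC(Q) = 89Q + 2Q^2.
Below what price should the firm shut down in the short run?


AVC(Q) = VC(Q)/Q = 89 + 2Q
AVC is increasing in Q, so minimum AVC is at Q -> 0+.
Min AVC = 89
The firm should shut down if P < 89.

89


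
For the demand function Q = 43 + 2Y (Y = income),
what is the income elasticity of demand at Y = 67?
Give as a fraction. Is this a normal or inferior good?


dQ/dY = 2
At Y = 67: Q = 43 + 2*67 = 177
Ey = (dQ/dY)(Y/Q) = 2 * 67 / 177 = 134/177
Since Ey > 0, this is a normal good.

134/177 (normal good)


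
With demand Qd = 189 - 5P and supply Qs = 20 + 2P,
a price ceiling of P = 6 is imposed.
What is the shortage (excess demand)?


At P = 6:
Qd = 189 - 5*6 = 159
Qs = 20 + 2*6 = 32
Shortage = Qd - Qs = 159 - 32 = 127

127


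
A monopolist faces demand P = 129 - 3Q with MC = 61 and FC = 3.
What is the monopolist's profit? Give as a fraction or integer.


MR = MC: 129 - 6Q = 61
Q* = 34/3
P* = 129 - 3*34/3 = 95
Profit = (P* - MC)*Q* - FC
= (95 - 61)*34/3 - 3
= 34*34/3 - 3
= 1156/3 - 3 = 1147/3

1147/3


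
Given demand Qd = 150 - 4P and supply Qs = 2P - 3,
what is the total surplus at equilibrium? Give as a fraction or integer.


Find equilibrium: 150 - 4P = 2P - 3
150 + 3 = 6P
P* = 153/6 = 51/2
Q* = 2*51/2 - 3 = 48
Inverse demand: P = 75/2 - Q/4, so P_max = 75/2
Inverse supply: P = 3/2 + Q/2, so P_min = 3/2
CS = (1/2) * 48 * (75/2 - 51/2) = 288
PS = (1/2) * 48 * (51/2 - 3/2) = 576
TS = CS + PS = 288 + 576 = 864

864


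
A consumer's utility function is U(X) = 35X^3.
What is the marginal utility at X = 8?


MU = dU/dX = 35*3*X^(3-1)
MU = 105*X^2
At X = 8:
MU = 105 * 8^2
MU = 105 * 64 = 6720

6720


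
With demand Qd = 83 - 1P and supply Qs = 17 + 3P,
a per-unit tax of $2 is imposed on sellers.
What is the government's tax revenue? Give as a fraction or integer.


With tax on sellers, new supply: Qs' = 17 + 3(P - 2)
= 11 + 3P
New equilibrium quantity:
Q_new = 65
Tax revenue = tax * Q_new = 2 * 65 = 130

130


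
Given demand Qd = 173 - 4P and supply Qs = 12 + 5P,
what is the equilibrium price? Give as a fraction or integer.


At equilibrium, Qd = Qs.
173 - 4P = 12 + 5P
173 - 12 = 4P + 5P
161 = 9P
P* = 161/9 = 161/9

161/9


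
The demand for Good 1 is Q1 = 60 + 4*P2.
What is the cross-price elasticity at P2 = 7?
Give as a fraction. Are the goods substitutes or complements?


dQ1/dP2 = 4
At P2 = 7: Q1 = 60 + 4*7 = 88
Exy = (dQ1/dP2)(P2/Q1) = 4 * 7 / 88 = 7/22
Since Exy > 0, the goods are substitutes.

7/22 (substitutes)


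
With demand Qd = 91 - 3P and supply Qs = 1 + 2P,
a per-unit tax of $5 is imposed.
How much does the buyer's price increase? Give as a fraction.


With a per-unit tax, the buyer's price increase depends on relative slopes.
Supply slope: d = 2, Demand slope: b = 3
Buyer's price increase = d * tax / (b + d)
= 2 * 5 / (3 + 2)
= 10 / 5 = 2

2


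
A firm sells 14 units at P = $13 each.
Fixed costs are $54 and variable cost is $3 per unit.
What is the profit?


Total Revenue = P * Q = 13 * 14 = $182
Total Cost = FC + VC*Q = 54 + 3*14 = $96
Profit = TR - TC = 182 - 96 = $86

$86


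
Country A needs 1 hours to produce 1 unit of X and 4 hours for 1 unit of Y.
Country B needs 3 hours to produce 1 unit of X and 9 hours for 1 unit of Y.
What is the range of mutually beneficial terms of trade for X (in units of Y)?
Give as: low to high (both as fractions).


Opportunity cost of X for Country A = hours_X / hours_Y = 1/4 = 1/4 units of Y
Opportunity cost of X for Country B = hours_X / hours_Y = 3/9 = 1/3 units of Y
Terms of trade must be between the two opportunity costs.
Range: 1/4 to 1/3

1/4 to 1/3


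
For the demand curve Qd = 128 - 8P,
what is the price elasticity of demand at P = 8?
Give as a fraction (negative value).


dQ/dP = -8
At P = 8: Q = 128 - 8*8 = 64
E = (dQ/dP)(P/Q) = (-8)(8/64) = -1

-1


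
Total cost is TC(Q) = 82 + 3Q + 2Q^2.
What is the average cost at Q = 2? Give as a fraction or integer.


TC(2) = 82 + 3*2 + 2*2^2
TC(2) = 82 + 6 + 8 = 96
AC = TC/Q = 96/2 = 48

48


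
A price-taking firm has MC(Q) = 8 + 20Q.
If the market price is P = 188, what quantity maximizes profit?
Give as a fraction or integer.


In perfect competition, profit is maximized where P = MC.
188 = 8 + 20Q
180 = 20Q
Q* = 180/20 = 9

9


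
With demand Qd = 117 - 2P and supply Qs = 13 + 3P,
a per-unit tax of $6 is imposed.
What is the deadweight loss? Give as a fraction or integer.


Pre-tax equilibrium quantity: Q* = 377/5
Post-tax equilibrium quantity: Q_tax = 341/5
Reduction in quantity: Q* - Q_tax = 36/5
DWL = (1/2) * tax * (Q* - Q_tax)
DWL = (1/2) * 6 * 36/5 = 108/5

108/5


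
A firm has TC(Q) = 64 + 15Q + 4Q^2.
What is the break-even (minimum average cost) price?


AC(Q) = 64/Q + 15 + 4Q
To minimize: dAC/dQ = -64/Q^2 + 4 = 0
Q^2 = 64/4 = 16
Q* = 4
Min AC = 64/4 + 15 + 4*4
Min AC = 16 + 15 + 16 = 47

47


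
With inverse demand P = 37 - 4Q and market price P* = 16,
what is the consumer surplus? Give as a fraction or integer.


Maximum willingness to pay (at Q=0): P_max = 37
Quantity demanded at P* = 16:
Q* = (37 - 16)/4 = 21/4
CS = (1/2) * Q* * (P_max - P*)
CS = (1/2) * 21/4 * (37 - 16)
CS = (1/2) * 21/4 * 21 = 441/8

441/8


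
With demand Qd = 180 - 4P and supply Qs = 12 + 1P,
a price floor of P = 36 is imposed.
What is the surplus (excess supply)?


At P = 36:
Qd = 180 - 4*36 = 36
Qs = 12 + 1*36 = 48
Surplus = Qs - Qd = 48 - 36 = 12

12


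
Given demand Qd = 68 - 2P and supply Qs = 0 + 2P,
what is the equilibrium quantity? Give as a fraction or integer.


First find equilibrium price:
68 - 2P = 0 + 2P
P* = 68/4 = 17
Then substitute into demand:
Q* = 68 - 2 * 17 = 34

34


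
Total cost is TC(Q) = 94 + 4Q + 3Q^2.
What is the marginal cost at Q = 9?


MC = dTC/dQ = 4 + 2*3*Q
At Q = 9:
MC = 4 + 6*9
MC = 4 + 54 = 58

58


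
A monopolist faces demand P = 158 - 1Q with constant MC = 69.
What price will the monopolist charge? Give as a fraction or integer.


MR = 158 - 2Q
Set MR = MC: 158 - 2Q = 69
Q* = 89/2
Substitute into demand:
P* = 158 - 1*89/2 = 227/2

227/2


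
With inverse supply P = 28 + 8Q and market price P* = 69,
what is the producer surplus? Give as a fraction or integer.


Minimum supply price (at Q=0): P_min = 28
Quantity supplied at P* = 69:
Q* = (69 - 28)/8 = 41/8
PS = (1/2) * Q* * (P* - P_min)
PS = (1/2) * 41/8 * (69 - 28)
PS = (1/2) * 41/8 * 41 = 1681/16

1681/16


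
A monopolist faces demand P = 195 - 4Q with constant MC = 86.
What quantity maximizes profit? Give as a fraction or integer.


TR = P*Q = (195 - 4Q)Q = 195Q - 4Q^2
MR = dTR/dQ = 195 - 8Q
Set MR = MC:
195 - 8Q = 86
109 = 8Q
Q* = 109/8 = 109/8

109/8


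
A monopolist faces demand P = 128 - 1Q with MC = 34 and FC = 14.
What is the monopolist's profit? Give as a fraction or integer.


MR = MC: 128 - 2Q = 34
Q* = 47
P* = 128 - 1*47 = 81
Profit = (P* - MC)*Q* - FC
= (81 - 34)*47 - 14
= 47*47 - 14
= 2209 - 14 = 2195

2195


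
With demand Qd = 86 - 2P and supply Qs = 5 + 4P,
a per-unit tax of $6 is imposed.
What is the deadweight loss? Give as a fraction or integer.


Pre-tax equilibrium quantity: Q* = 59
Post-tax equilibrium quantity: Q_tax = 51
Reduction in quantity: Q* - Q_tax = 8
DWL = (1/2) * tax * (Q* - Q_tax)
DWL = (1/2) * 6 * 8 = 24

24


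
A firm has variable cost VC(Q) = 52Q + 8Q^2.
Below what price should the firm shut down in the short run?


AVC(Q) = VC(Q)/Q = 52 + 8Q
AVC is increasing in Q, so minimum AVC is at Q -> 0+.
Min AVC = 52
The firm should shut down if P < 52.

52


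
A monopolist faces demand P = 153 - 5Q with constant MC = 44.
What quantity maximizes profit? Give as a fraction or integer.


TR = P*Q = (153 - 5Q)Q = 153Q - 5Q^2
MR = dTR/dQ = 153 - 10Q
Set MR = MC:
153 - 10Q = 44
109 = 10Q
Q* = 109/10 = 109/10

109/10


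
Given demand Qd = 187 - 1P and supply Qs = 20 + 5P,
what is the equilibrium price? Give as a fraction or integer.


At equilibrium, Qd = Qs.
187 - 1P = 20 + 5P
187 - 20 = 1P + 5P
167 = 6P
P* = 167/6 = 167/6

167/6


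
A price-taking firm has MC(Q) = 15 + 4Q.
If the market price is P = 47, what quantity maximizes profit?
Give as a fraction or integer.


In perfect competition, profit is maximized where P = MC.
47 = 15 + 4Q
32 = 4Q
Q* = 32/4 = 8

8


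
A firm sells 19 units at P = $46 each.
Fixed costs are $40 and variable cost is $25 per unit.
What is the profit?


Total Revenue = P * Q = 46 * 19 = $874
Total Cost = FC + VC*Q = 40 + 25*19 = $515
Profit = TR - TC = 874 - 515 = $359

$359


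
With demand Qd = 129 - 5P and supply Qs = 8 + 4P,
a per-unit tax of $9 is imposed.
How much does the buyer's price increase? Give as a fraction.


With a per-unit tax, the buyer's price increase depends on relative slopes.
Supply slope: d = 4, Demand slope: b = 5
Buyer's price increase = d * tax / (b + d)
= 4 * 9 / (5 + 4)
= 36 / 9 = 4

4


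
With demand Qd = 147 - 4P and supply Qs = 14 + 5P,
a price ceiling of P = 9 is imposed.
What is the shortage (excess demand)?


At P = 9:
Qd = 147 - 4*9 = 111
Qs = 14 + 5*9 = 59
Shortage = Qd - Qs = 111 - 59 = 52

52


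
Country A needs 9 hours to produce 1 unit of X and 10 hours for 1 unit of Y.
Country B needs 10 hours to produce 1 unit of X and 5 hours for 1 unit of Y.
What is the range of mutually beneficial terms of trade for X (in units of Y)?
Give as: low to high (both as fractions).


Opportunity cost of X for Country A = hours_X / hours_Y = 9/10 = 9/10 units of Y
Opportunity cost of X for Country B = hours_X / hours_Y = 10/5 = 2 units of Y
Terms of trade must be between the two opportunity costs.
Range: 9/10 to 2

9/10 to 2


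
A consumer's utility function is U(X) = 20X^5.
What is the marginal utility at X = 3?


MU = dU/dX = 20*5*X^(5-1)
MU = 100*X^4
At X = 3:
MU = 100 * 3^4
MU = 100 * 81 = 8100

8100


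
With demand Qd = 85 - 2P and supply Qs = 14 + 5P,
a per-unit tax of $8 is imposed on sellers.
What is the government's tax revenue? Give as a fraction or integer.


With tax on sellers, new supply: Qs' = 14 + 5(P - 8)
= 5P - 26
New equilibrium quantity:
Q_new = 373/7
Tax revenue = tax * Q_new = 8 * 373/7 = 2984/7

2984/7


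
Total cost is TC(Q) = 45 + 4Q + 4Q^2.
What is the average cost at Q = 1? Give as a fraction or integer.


TC(1) = 45 + 4*1 + 4*1^2
TC(1) = 45 + 4 + 4 = 53
AC = TC/Q = 53/1 = 53

53


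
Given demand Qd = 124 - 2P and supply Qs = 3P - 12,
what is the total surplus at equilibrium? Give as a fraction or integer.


Find equilibrium: 124 - 2P = 3P - 12
124 + 12 = 5P
P* = 136/5 = 136/5
Q* = 3*136/5 - 12 = 348/5
Inverse demand: P = 62 - Q/2, so P_max = 62
Inverse supply: P = 4 + Q/3, so P_min = 4
CS = (1/2) * 348/5 * (62 - 136/5) = 30276/25
PS = (1/2) * 348/5 * (136/5 - 4) = 20184/25
TS = CS + PS = 30276/25 + 20184/25 = 10092/5

10092/5


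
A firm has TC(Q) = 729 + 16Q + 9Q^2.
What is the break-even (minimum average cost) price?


AC(Q) = 729/Q + 16 + 9Q
To minimize: dAC/dQ = -729/Q^2 + 9 = 0
Q^2 = 729/9 = 81
Q* = 9
Min AC = 729/9 + 16 + 9*9
Min AC = 81 + 16 + 81 = 178

178


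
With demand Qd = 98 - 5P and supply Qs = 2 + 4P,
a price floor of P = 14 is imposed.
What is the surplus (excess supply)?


At P = 14:
Qd = 98 - 5*14 = 28
Qs = 2 + 4*14 = 58
Surplus = Qs - Qd = 58 - 28 = 30

30


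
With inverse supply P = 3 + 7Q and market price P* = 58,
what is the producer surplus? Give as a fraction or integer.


Minimum supply price (at Q=0): P_min = 3
Quantity supplied at P* = 58:
Q* = (58 - 3)/7 = 55/7
PS = (1/2) * Q* * (P* - P_min)
PS = (1/2) * 55/7 * (58 - 3)
PS = (1/2) * 55/7 * 55 = 3025/14

3025/14


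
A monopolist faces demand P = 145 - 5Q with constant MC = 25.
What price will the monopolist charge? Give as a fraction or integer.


MR = 145 - 10Q
Set MR = MC: 145 - 10Q = 25
Q* = 12
Substitute into demand:
P* = 145 - 5*12 = 85

85


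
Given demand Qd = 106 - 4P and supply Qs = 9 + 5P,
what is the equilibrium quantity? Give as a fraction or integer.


First find equilibrium price:
106 - 4P = 9 + 5P
P* = 97/9 = 97/9
Then substitute into demand:
Q* = 106 - 4 * 97/9 = 566/9

566/9


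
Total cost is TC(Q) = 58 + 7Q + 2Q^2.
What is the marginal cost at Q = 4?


MC = dTC/dQ = 7 + 2*2*Q
At Q = 4:
MC = 7 + 4*4
MC = 7 + 16 = 23

23


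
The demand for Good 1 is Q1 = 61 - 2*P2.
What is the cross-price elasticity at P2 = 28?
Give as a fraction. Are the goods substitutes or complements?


dQ1/dP2 = -2
At P2 = 28: Q1 = 61 - 2*28 = 5
Exy = (dQ1/dP2)(P2/Q1) = -2 * 28 / 5 = -56/5
Since Exy < 0, the goods are complements.

-56/5 (complements)


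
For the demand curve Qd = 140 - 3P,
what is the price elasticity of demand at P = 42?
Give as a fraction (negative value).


dQ/dP = -3
At P = 42: Q = 140 - 3*42 = 14
E = (dQ/dP)(P/Q) = (-3)(42/14) = -9

-9


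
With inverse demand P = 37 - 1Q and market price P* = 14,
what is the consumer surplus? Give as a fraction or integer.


Maximum willingness to pay (at Q=0): P_max = 37
Quantity demanded at P* = 14:
Q* = (37 - 14)/1 = 23
CS = (1/2) * Q* * (P_max - P*)
CS = (1/2) * 23 * (37 - 14)
CS = (1/2) * 23 * 23 = 529/2

529/2


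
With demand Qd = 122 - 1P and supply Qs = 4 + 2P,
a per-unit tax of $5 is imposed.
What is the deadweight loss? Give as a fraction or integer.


Pre-tax equilibrium quantity: Q* = 248/3
Post-tax equilibrium quantity: Q_tax = 238/3
Reduction in quantity: Q* - Q_tax = 10/3
DWL = (1/2) * tax * (Q* - Q_tax)
DWL = (1/2) * 5 * 10/3 = 25/3

25/3


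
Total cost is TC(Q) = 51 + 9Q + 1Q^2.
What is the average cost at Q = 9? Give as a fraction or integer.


TC(9) = 51 + 9*9 + 1*9^2
TC(9) = 51 + 81 + 81 = 213
AC = TC/Q = 213/9 = 71/3

71/3


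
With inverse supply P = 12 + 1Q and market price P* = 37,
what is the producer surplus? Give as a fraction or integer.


Minimum supply price (at Q=0): P_min = 12
Quantity supplied at P* = 37:
Q* = (37 - 12)/1 = 25
PS = (1/2) * Q* * (P* - P_min)
PS = (1/2) * 25 * (37 - 12)
PS = (1/2) * 25 * 25 = 625/2

625/2


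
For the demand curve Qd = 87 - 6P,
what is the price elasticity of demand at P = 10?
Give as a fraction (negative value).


dQ/dP = -6
At P = 10: Q = 87 - 6*10 = 27
E = (dQ/dP)(P/Q) = (-6)(10/27) = -20/9

-20/9


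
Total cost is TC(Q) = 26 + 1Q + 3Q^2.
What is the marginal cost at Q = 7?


MC = dTC/dQ = 1 + 2*3*Q
At Q = 7:
MC = 1 + 6*7
MC = 1 + 42 = 43

43


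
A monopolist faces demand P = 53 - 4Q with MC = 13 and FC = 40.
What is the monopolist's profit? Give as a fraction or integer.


MR = MC: 53 - 8Q = 13
Q* = 5
P* = 53 - 4*5 = 33
Profit = (P* - MC)*Q* - FC
= (33 - 13)*5 - 40
= 20*5 - 40
= 100 - 40 = 60

60


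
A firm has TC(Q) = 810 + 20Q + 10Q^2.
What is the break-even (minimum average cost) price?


AC(Q) = 810/Q + 20 + 10Q
To minimize: dAC/dQ = -810/Q^2 + 10 = 0
Q^2 = 810/10 = 81
Q* = 9
Min AC = 810/9 + 20 + 10*9
Min AC = 90 + 20 + 90 = 200

200


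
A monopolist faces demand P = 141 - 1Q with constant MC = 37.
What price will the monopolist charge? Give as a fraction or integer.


MR = 141 - 2Q
Set MR = MC: 141 - 2Q = 37
Q* = 52
Substitute into demand:
P* = 141 - 1*52 = 89

89


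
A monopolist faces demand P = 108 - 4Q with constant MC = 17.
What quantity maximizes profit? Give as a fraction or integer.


TR = P*Q = (108 - 4Q)Q = 108Q - 4Q^2
MR = dTR/dQ = 108 - 8Q
Set MR = MC:
108 - 8Q = 17
91 = 8Q
Q* = 91/8 = 91/8

91/8


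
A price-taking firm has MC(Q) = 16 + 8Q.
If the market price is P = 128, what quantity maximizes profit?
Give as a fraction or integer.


In perfect competition, profit is maximized where P = MC.
128 = 16 + 8Q
112 = 8Q
Q* = 112/8 = 14

14


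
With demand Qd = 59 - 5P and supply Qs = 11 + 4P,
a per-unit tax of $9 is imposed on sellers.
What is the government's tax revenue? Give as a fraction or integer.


With tax on sellers, new supply: Qs' = 11 + 4(P - 9)
= 4P - 25
New equilibrium quantity:
Q_new = 37/3
Tax revenue = tax * Q_new = 9 * 37/3 = 111

111


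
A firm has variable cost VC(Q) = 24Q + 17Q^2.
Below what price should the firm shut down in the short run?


AVC(Q) = VC(Q)/Q = 24 + 17Q
AVC is increasing in Q, so minimum AVC is at Q -> 0+.
Min AVC = 24
The firm should shut down if P < 24.

24


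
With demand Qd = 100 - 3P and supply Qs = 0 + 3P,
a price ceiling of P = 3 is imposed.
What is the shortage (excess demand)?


At P = 3:
Qd = 100 - 3*3 = 91
Qs = 0 + 3*3 = 9
Shortage = Qd - Qs = 91 - 9 = 82

82


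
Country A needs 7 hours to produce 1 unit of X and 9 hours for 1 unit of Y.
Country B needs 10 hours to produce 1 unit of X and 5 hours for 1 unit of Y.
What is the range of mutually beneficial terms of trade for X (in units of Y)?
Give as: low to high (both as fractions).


Opportunity cost of X for Country A = hours_X / hours_Y = 7/9 = 7/9 units of Y
Opportunity cost of X for Country B = hours_X / hours_Y = 10/5 = 2 units of Y
Terms of trade must be between the two opportunity costs.
Range: 7/9 to 2

7/9 to 2


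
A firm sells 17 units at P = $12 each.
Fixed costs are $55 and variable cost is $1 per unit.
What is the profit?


Total Revenue = P * Q = 12 * 17 = $204
Total Cost = FC + VC*Q = 55 + 1*17 = $72
Profit = TR - TC = 204 - 72 = $132

$132


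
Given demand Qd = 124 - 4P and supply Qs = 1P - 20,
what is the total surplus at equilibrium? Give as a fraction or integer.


Find equilibrium: 124 - 4P = 1P - 20
124 + 20 = 5P
P* = 144/5 = 144/5
Q* = 1*144/5 - 20 = 44/5
Inverse demand: P = 31 - Q/4, so P_max = 31
Inverse supply: P = 20 + Q/1, so P_min = 20
CS = (1/2) * 44/5 * (31 - 144/5) = 242/25
PS = (1/2) * 44/5 * (144/5 - 20) = 968/25
TS = CS + PS = 242/25 + 968/25 = 242/5

242/5


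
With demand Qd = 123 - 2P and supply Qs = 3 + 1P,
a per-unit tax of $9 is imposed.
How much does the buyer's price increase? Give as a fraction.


With a per-unit tax, the buyer's price increase depends on relative slopes.
Supply slope: d = 1, Demand slope: b = 2
Buyer's price increase = d * tax / (b + d)
= 1 * 9 / (2 + 1)
= 9 / 3 = 3

3


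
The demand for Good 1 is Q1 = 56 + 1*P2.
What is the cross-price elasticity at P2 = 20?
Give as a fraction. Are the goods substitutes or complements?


dQ1/dP2 = 1
At P2 = 20: Q1 = 56 + 1*20 = 76
Exy = (dQ1/dP2)(P2/Q1) = 1 * 20 / 76 = 5/19
Since Exy > 0, the goods are substitutes.

5/19 (substitutes)


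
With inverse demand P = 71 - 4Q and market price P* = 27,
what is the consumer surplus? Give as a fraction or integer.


Maximum willingness to pay (at Q=0): P_max = 71
Quantity demanded at P* = 27:
Q* = (71 - 27)/4 = 11
CS = (1/2) * Q* * (P_max - P*)
CS = (1/2) * 11 * (71 - 27)
CS = (1/2) * 11 * 44 = 242

242


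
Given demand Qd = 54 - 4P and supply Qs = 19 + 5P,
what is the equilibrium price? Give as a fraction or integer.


At equilibrium, Qd = Qs.
54 - 4P = 19 + 5P
54 - 19 = 4P + 5P
35 = 9P
P* = 35/9 = 35/9

35/9


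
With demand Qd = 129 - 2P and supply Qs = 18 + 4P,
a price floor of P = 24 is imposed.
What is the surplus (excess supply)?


At P = 24:
Qd = 129 - 2*24 = 81
Qs = 18 + 4*24 = 114
Surplus = Qs - Qd = 114 - 81 = 33

33


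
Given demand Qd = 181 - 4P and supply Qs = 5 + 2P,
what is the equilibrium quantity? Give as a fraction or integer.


First find equilibrium price:
181 - 4P = 5 + 2P
P* = 176/6 = 88/3
Then substitute into demand:
Q* = 181 - 4 * 88/3 = 191/3

191/3


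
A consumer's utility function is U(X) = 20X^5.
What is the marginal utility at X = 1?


MU = dU/dX = 20*5*X^(5-1)
MU = 100*X^4
At X = 1:
MU = 100 * 1^4
MU = 100 * 1 = 100

100


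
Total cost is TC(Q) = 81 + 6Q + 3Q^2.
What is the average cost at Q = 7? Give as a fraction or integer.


TC(7) = 81 + 6*7 + 3*7^2
TC(7) = 81 + 42 + 147 = 270
AC = TC/Q = 270/7 = 270/7

270/7


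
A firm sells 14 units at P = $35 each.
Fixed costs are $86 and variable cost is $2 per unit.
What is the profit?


Total Revenue = P * Q = 35 * 14 = $490
Total Cost = FC + VC*Q = 86 + 2*14 = $114
Profit = TR - TC = 490 - 114 = $376

$376


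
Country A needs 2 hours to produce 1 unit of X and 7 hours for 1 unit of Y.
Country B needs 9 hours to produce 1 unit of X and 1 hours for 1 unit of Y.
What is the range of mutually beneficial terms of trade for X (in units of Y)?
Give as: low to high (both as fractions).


Opportunity cost of X for Country A = hours_X / hours_Y = 2/7 = 2/7 units of Y
Opportunity cost of X for Country B = hours_X / hours_Y = 9/1 = 9 units of Y
Terms of trade must be between the two opportunity costs.
Range: 2/7 to 9

2/7 to 9


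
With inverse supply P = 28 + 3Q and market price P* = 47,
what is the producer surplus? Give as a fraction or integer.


Minimum supply price (at Q=0): P_min = 28
Quantity supplied at P* = 47:
Q* = (47 - 28)/3 = 19/3
PS = (1/2) * Q* * (P* - P_min)
PS = (1/2) * 19/3 * (47 - 28)
PS = (1/2) * 19/3 * 19 = 361/6

361/6


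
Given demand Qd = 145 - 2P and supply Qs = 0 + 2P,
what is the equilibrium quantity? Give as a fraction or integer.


First find equilibrium price:
145 - 2P = 0 + 2P
P* = 145/4 = 145/4
Then substitute into demand:
Q* = 145 - 2 * 145/4 = 145/2

145/2


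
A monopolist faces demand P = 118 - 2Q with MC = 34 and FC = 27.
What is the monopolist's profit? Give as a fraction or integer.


MR = MC: 118 - 4Q = 34
Q* = 21
P* = 118 - 2*21 = 76
Profit = (P* - MC)*Q* - FC
= (76 - 34)*21 - 27
= 42*21 - 27
= 882 - 27 = 855

855


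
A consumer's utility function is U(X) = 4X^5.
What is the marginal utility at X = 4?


MU = dU/dX = 4*5*X^(5-1)
MU = 20*X^4
At X = 4:
MU = 20 * 4^4
MU = 20 * 256 = 5120

5120


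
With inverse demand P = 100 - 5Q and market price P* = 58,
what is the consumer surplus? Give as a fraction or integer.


Maximum willingness to pay (at Q=0): P_max = 100
Quantity demanded at P* = 58:
Q* = (100 - 58)/5 = 42/5
CS = (1/2) * Q* * (P_max - P*)
CS = (1/2) * 42/5 * (100 - 58)
CS = (1/2) * 42/5 * 42 = 882/5

882/5


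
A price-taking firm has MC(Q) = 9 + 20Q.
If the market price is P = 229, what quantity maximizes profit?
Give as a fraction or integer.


In perfect competition, profit is maximized where P = MC.
229 = 9 + 20Q
220 = 20Q
Q* = 220/20 = 11

11


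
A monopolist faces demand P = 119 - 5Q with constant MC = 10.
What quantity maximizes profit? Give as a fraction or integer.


TR = P*Q = (119 - 5Q)Q = 119Q - 5Q^2
MR = dTR/dQ = 119 - 10Q
Set MR = MC:
119 - 10Q = 10
109 = 10Q
Q* = 109/10 = 109/10

109/10


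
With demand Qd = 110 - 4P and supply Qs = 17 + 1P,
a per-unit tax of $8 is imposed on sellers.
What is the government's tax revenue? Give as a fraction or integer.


With tax on sellers, new supply: Qs' = 17 + 1(P - 8)
= 9 + 1P
New equilibrium quantity:
Q_new = 146/5
Tax revenue = tax * Q_new = 8 * 146/5 = 1168/5

1168/5


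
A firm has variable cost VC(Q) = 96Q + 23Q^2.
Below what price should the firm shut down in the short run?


AVC(Q) = VC(Q)/Q = 96 + 23Q
AVC is increasing in Q, so minimum AVC is at Q -> 0+.
Min AVC = 96
The firm should shut down if P < 96.

96


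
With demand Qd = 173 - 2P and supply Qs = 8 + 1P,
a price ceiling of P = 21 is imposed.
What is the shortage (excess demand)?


At P = 21:
Qd = 173 - 2*21 = 131
Qs = 8 + 1*21 = 29
Shortage = Qd - Qs = 131 - 29 = 102

102


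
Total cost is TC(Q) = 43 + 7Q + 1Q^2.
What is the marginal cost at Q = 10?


MC = dTC/dQ = 7 + 2*1*Q
At Q = 10:
MC = 7 + 2*10
MC = 7 + 20 = 27

27


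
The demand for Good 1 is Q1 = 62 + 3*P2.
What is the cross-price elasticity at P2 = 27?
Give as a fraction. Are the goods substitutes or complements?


dQ1/dP2 = 3
At P2 = 27: Q1 = 62 + 3*27 = 143
Exy = (dQ1/dP2)(P2/Q1) = 3 * 27 / 143 = 81/143
Since Exy > 0, the goods are substitutes.

81/143 (substitutes)


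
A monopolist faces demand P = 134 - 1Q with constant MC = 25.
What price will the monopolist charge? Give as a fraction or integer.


MR = 134 - 2Q
Set MR = MC: 134 - 2Q = 25
Q* = 109/2
Substitute into demand:
P* = 134 - 1*109/2 = 159/2

159/2


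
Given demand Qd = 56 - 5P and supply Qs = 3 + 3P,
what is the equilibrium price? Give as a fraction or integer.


At equilibrium, Qd = Qs.
56 - 5P = 3 + 3P
56 - 3 = 5P + 3P
53 = 8P
P* = 53/8 = 53/8

53/8


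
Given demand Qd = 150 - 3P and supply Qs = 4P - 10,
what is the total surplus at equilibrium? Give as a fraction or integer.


Find equilibrium: 150 - 3P = 4P - 10
150 + 10 = 7P
P* = 160/7 = 160/7
Q* = 4*160/7 - 10 = 570/7
Inverse demand: P = 50 - Q/3, so P_max = 50
Inverse supply: P = 5/2 + Q/4, so P_min = 5/2
CS = (1/2) * 570/7 * (50 - 160/7) = 54150/49
PS = (1/2) * 570/7 * (160/7 - 5/2) = 81225/98
TS = CS + PS = 54150/49 + 81225/98 = 27075/14

27075/14


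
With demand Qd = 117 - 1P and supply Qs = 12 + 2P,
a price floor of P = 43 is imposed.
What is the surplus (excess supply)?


At P = 43:
Qd = 117 - 1*43 = 74
Qs = 12 + 2*43 = 98
Surplus = Qs - Qd = 98 - 74 = 24

24


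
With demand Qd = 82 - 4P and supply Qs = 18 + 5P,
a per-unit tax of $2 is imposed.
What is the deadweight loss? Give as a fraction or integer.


Pre-tax equilibrium quantity: Q* = 482/9
Post-tax equilibrium quantity: Q_tax = 442/9
Reduction in quantity: Q* - Q_tax = 40/9
DWL = (1/2) * tax * (Q* - Q_tax)
DWL = (1/2) * 2 * 40/9 = 40/9

40/9


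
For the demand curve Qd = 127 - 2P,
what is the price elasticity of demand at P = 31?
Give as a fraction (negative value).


dQ/dP = -2
At P = 31: Q = 127 - 2*31 = 65
E = (dQ/dP)(P/Q) = (-2)(31/65) = -62/65

-62/65


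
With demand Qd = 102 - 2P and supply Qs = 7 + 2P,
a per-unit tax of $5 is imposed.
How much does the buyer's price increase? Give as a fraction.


With a per-unit tax, the buyer's price increase depends on relative slopes.
Supply slope: d = 2, Demand slope: b = 2
Buyer's price increase = d * tax / (b + d)
= 2 * 5 / (2 + 2)
= 10 / 4 = 5/2

5/2


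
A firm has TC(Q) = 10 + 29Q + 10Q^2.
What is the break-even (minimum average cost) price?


AC(Q) = 10/Q + 29 + 10Q
To minimize: dAC/dQ = -10/Q^2 + 10 = 0
Q^2 = 10/10 = 1
Q* = 1
Min AC = 10/1 + 29 + 10*1
Min AC = 10 + 29 + 10 = 49

49


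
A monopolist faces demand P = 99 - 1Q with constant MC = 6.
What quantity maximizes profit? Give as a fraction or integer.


TR = P*Q = (99 - 1Q)Q = 99Q - 1Q^2
MR = dTR/dQ = 99 - 2Q
Set MR = MC:
99 - 2Q = 6
93 = 2Q
Q* = 93/2 = 93/2

93/2


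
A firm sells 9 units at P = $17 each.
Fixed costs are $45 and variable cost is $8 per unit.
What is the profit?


Total Revenue = P * Q = 17 * 9 = $153
Total Cost = FC + VC*Q = 45 + 8*9 = $117
Profit = TR - TC = 153 - 117 = $36

$36


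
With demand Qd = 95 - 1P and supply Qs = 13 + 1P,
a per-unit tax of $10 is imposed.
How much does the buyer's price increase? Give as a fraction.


With a per-unit tax, the buyer's price increase depends on relative slopes.
Supply slope: d = 1, Demand slope: b = 1
Buyer's price increase = d * tax / (b + d)
= 1 * 10 / (1 + 1)
= 10 / 2 = 5

5


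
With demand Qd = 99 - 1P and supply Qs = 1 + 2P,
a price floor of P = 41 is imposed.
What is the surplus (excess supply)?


At P = 41:
Qd = 99 - 1*41 = 58
Qs = 1 + 2*41 = 83
Surplus = Qs - Qd = 83 - 58 = 25

25


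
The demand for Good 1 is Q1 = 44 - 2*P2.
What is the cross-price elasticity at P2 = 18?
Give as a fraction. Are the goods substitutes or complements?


dQ1/dP2 = -2
At P2 = 18: Q1 = 44 - 2*18 = 8
Exy = (dQ1/dP2)(P2/Q1) = -2 * 18 / 8 = -9/2
Since Exy < 0, the goods are complements.

-9/2 (complements)


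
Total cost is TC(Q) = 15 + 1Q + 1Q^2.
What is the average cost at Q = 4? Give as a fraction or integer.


TC(4) = 15 + 1*4 + 1*4^2
TC(4) = 15 + 4 + 16 = 35
AC = TC/Q = 35/4 = 35/4

35/4


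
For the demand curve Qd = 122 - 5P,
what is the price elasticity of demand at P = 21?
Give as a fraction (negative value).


dQ/dP = -5
At P = 21: Q = 122 - 5*21 = 17
E = (dQ/dP)(P/Q) = (-5)(21/17) = -105/17

-105/17


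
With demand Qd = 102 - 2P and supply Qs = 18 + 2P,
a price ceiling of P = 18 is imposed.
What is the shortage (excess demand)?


At P = 18:
Qd = 102 - 2*18 = 66
Qs = 18 + 2*18 = 54
Shortage = Qd - Qs = 66 - 54 = 12

12


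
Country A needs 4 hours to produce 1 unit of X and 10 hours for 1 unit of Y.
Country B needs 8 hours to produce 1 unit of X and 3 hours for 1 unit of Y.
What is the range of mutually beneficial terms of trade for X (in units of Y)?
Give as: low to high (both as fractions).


Opportunity cost of X for Country A = hours_X / hours_Y = 4/10 = 2/5 units of Y
Opportunity cost of X for Country B = hours_X / hours_Y = 8/3 = 8/3 units of Y
Terms of trade must be between the two opportunity costs.
Range: 2/5 to 8/3

2/5 to 8/3


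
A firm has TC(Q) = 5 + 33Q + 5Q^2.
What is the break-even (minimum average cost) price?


AC(Q) = 5/Q + 33 + 5Q
To minimize: dAC/dQ = -5/Q^2 + 5 = 0
Q^2 = 5/5 = 1
Q* = 1
Min AC = 5/1 + 33 + 5*1
Min AC = 5 + 33 + 5 = 43

43


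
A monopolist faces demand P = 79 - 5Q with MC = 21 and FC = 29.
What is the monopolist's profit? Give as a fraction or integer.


MR = MC: 79 - 10Q = 21
Q* = 29/5
P* = 79 - 5*29/5 = 50
Profit = (P* - MC)*Q* - FC
= (50 - 21)*29/5 - 29
= 29*29/5 - 29
= 841/5 - 29 = 696/5

696/5


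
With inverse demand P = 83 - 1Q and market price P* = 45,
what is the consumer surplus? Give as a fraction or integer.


Maximum willingness to pay (at Q=0): P_max = 83
Quantity demanded at P* = 45:
Q* = (83 - 45)/1 = 38
CS = (1/2) * Q* * (P_max - P*)
CS = (1/2) * 38 * (83 - 45)
CS = (1/2) * 38 * 38 = 722

722


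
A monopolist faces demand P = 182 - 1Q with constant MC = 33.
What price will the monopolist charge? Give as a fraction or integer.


MR = 182 - 2Q
Set MR = MC: 182 - 2Q = 33
Q* = 149/2
Substitute into demand:
P* = 182 - 1*149/2 = 215/2

215/2


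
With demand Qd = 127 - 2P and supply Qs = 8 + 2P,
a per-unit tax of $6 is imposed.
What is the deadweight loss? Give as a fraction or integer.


Pre-tax equilibrium quantity: Q* = 135/2
Post-tax equilibrium quantity: Q_tax = 123/2
Reduction in quantity: Q* - Q_tax = 6
DWL = (1/2) * tax * (Q* - Q_tax)
DWL = (1/2) * 6 * 6 = 18

18


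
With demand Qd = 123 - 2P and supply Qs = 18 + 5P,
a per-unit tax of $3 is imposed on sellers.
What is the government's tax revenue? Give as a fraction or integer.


With tax on sellers, new supply: Qs' = 18 + 5(P - 3)
= 3 + 5P
New equilibrium quantity:
Q_new = 621/7
Tax revenue = tax * Q_new = 3 * 621/7 = 1863/7

1863/7


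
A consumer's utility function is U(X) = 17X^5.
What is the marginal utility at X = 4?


MU = dU/dX = 17*5*X^(5-1)
MU = 85*X^4
At X = 4:
MU = 85 * 4^4
MU = 85 * 256 = 21760

21760


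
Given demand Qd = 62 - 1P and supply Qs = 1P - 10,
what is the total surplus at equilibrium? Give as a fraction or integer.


Find equilibrium: 62 - 1P = 1P - 10
62 + 10 = 2P
P* = 72/2 = 36
Q* = 1*36 - 10 = 26
Inverse demand: P = 62 - Q/1, so P_max = 62
Inverse supply: P = 10 + Q/1, so P_min = 10
CS = (1/2) * 26 * (62 - 36) = 338
PS = (1/2) * 26 * (36 - 10) = 338
TS = CS + PS = 338 + 338 = 676

676


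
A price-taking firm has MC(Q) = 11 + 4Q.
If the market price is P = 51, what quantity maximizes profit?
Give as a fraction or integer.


In perfect competition, profit is maximized where P = MC.
51 = 11 + 4Q
40 = 4Q
Q* = 40/4 = 10

10


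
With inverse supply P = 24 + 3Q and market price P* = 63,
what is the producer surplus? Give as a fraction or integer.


Minimum supply price (at Q=0): P_min = 24
Quantity supplied at P* = 63:
Q* = (63 - 24)/3 = 13
PS = (1/2) * Q* * (P* - P_min)
PS = (1/2) * 13 * (63 - 24)
PS = (1/2) * 13 * 39 = 507/2

507/2


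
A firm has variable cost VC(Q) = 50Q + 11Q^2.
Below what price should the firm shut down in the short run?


AVC(Q) = VC(Q)/Q = 50 + 11Q
AVC is increasing in Q, so minimum AVC is at Q -> 0+.
Min AVC = 50
The firm should shut down if P < 50.

50


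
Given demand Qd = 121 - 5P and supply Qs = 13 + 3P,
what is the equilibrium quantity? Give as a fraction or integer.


First find equilibrium price:
121 - 5P = 13 + 3P
P* = 108/8 = 27/2
Then substitute into demand:
Q* = 121 - 5 * 27/2 = 107/2

107/2


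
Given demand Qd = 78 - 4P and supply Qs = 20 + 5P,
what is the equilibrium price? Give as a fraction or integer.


At equilibrium, Qd = Qs.
78 - 4P = 20 + 5P
78 - 20 = 4P + 5P
58 = 9P
P* = 58/9 = 58/9

58/9


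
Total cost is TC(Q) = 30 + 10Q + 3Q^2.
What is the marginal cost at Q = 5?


MC = dTC/dQ = 10 + 2*3*Q
At Q = 5:
MC = 10 + 6*5
MC = 10 + 30 = 40

40


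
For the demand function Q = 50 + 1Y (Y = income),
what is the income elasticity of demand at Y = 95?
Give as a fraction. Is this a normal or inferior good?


dQ/dY = 1
At Y = 95: Q = 50 + 1*95 = 145
Ey = (dQ/dY)(Y/Q) = 1 * 95 / 145 = 19/29
Since Ey > 0, this is a normal good.

19/29 (normal good)


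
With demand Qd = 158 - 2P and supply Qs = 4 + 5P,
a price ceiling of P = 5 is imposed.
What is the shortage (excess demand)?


At P = 5:
Qd = 158 - 2*5 = 148
Qs = 4 + 5*5 = 29
Shortage = Qd - Qs = 148 - 29 = 119

119


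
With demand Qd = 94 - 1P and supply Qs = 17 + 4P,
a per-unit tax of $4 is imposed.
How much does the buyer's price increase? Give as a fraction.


With a per-unit tax, the buyer's price increase depends on relative slopes.
Supply slope: d = 4, Demand slope: b = 1
Buyer's price increase = d * tax / (b + d)
= 4 * 4 / (1 + 4)
= 16 / 5 = 16/5

16/5


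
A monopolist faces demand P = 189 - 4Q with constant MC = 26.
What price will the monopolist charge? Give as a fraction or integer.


MR = 189 - 8Q
Set MR = MC: 189 - 8Q = 26
Q* = 163/8
Substitute into demand:
P* = 189 - 4*163/8 = 215/2

215/2


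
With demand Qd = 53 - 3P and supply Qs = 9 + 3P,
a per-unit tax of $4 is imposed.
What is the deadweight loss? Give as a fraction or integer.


Pre-tax equilibrium quantity: Q* = 31
Post-tax equilibrium quantity: Q_tax = 25
Reduction in quantity: Q* - Q_tax = 6
DWL = (1/2) * tax * (Q* - Q_tax)
DWL = (1/2) * 4 * 6 = 12

12


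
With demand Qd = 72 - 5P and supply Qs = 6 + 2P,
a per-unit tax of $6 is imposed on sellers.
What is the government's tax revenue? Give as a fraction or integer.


With tax on sellers, new supply: Qs' = 6 + 2(P - 6)
= 2P - 6
New equilibrium quantity:
Q_new = 114/7
Tax revenue = tax * Q_new = 6 * 114/7 = 684/7

684/7


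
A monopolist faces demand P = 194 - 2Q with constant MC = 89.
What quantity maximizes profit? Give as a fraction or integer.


TR = P*Q = (194 - 2Q)Q = 194Q - 2Q^2
MR = dTR/dQ = 194 - 4Q
Set MR = MC:
194 - 4Q = 89
105 = 4Q
Q* = 105/4 = 105/4

105/4


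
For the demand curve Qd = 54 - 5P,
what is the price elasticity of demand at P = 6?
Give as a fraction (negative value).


dQ/dP = -5
At P = 6: Q = 54 - 5*6 = 24
E = (dQ/dP)(P/Q) = (-5)(6/24) = -5/4

-5/4


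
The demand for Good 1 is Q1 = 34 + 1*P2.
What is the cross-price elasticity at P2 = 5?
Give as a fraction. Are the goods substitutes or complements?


dQ1/dP2 = 1
At P2 = 5: Q1 = 34 + 1*5 = 39
Exy = (dQ1/dP2)(P2/Q1) = 1 * 5 / 39 = 5/39
Since Exy > 0, the goods are substitutes.

5/39 (substitutes)


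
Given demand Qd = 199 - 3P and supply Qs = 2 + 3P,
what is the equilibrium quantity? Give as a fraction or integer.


First find equilibrium price:
199 - 3P = 2 + 3P
P* = 197/6 = 197/6
Then substitute into demand:
Q* = 199 - 3 * 197/6 = 201/2

201/2


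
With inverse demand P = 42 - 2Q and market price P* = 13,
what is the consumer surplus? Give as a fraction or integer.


Maximum willingness to pay (at Q=0): P_max = 42
Quantity demanded at P* = 13:
Q* = (42 - 13)/2 = 29/2
CS = (1/2) * Q* * (P_max - P*)
CS = (1/2) * 29/2 * (42 - 13)
CS = (1/2) * 29/2 * 29 = 841/4

841/4
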